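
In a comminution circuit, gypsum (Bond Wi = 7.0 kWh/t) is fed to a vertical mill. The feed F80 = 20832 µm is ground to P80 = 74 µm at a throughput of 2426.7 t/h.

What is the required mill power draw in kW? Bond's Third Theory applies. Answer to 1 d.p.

P = 18569.9 kW

W = 10 Wi (1/√P80 − 1/√F80)  [Bond]
W = 10·7.0·(1/√74 − 1/√20832) = 10·7.0·(0.109319) = 7.6523 kWh/t
Mill draw = 7.6523 × 2426.7 = 18569.9 kW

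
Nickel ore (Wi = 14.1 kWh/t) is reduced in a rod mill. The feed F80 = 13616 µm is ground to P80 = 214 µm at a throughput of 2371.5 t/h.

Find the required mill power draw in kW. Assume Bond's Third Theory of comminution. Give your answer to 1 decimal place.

P = 19992.2 kW

W = 10·Wi·[P80^(−½) − F80^(−½)]
W = 10·14.1·(1/√214 − 1/√13616) = 10·14.1·(0.059789) = 8.4302 kWh/t
P = W·T = 8.4302·2371.5 = 19992.2 kW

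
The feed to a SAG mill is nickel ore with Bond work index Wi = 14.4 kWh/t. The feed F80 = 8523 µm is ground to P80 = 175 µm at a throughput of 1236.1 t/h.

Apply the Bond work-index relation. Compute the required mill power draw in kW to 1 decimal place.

P = 11527.4 kW

W = 10·Wi·(P80^(-½) − F80^(-½))
W = 10·14.4·(1/√175 − 1/√8523) = 10·14.4·(0.064761) = 9.3256 kWh/t
Mill draw = 9.3256 × 1236.1 = 11527.4 kW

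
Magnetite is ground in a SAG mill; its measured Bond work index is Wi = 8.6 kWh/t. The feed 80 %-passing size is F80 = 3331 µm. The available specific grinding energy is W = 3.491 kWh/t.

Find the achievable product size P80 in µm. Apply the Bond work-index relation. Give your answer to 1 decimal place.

P80 = 298.1 µm

Bond: W = 10·Wi·(1/√P80 − 1/√F80)
⇒ 1/√P80 = W/(10 Wi) + 1/√F80
  = 3.4910/(10·8.6) + 1/√3331 = 0.040593 + 0.017327 = 0.057920
P80 = (1/0.057920)² = 17.2653² = 298.09 µm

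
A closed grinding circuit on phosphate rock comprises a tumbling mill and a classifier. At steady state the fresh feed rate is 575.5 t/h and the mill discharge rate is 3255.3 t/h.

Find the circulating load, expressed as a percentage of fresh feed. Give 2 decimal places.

CL = 465.65 %

Discharge = new feed + return, hence
R = M − F = 3255.3 − 575.5 = 2679.8 t/h
CL = 100·R/F = 100·2679.8/575.5 = 465.65 %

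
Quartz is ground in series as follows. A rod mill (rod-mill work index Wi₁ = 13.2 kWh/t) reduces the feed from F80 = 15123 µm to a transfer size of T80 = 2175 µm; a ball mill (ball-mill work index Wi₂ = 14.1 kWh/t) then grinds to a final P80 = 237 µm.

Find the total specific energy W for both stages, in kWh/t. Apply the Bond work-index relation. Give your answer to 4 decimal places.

W = 10 Wi / √P80 − 10 Wi / √F80
Stage 1 (15123→2175 µm, Wi₁=13.2): W₁ = 10·13.2·(0.021442 − 0.008132) = 1.7570 kWh/t
Stage 2 (2175→237 µm, Wi₂=14.1): W₂ = 10·14.1·(0.064957 − 0.021442) = 6.1356 kWh/t
W = W₁ + W₂ = 1.7570 + 6.1356 = 7.8926 kWh/t

W = 7.8926 kWh/t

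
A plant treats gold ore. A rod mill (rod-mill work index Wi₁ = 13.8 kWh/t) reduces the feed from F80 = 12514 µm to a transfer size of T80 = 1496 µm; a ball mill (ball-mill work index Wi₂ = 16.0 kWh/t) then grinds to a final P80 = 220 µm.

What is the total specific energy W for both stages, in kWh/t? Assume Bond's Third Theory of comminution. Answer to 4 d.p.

W = 8.9848 kWh/t

W = 10 Wi / √P80 − 10 Wi / √F80
Stage 1 (12514→1496 µm, Wi₁=13.8): W₁ = 10·13.8·(0.025854 − 0.008939) = 2.3343 kWh/t
Stage 2 (1496→220 µm, Wi₂=16.0): W₂ = 10·16.0·(0.067420 − 0.025854) = 6.6505 kWh/t
W = W₁ + W₂ = 2.3343 + 6.6505 = 8.9848 kWh/t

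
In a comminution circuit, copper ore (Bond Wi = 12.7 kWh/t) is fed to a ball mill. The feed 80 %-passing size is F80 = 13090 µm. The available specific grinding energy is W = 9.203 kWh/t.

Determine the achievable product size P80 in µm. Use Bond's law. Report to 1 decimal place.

P80 = 151.6 µm

W = 10 Wi / √P80 − 10 Wi / √F80
1/√P80 = 1/√F80 + W/(10·Wi)
  = 9.2030/(10·12.7) + 1/√13090 = 0.072465 + 0.008740 = 0.081205
P80 = (1/0.081205)² = 12.3145² = 151.65 µm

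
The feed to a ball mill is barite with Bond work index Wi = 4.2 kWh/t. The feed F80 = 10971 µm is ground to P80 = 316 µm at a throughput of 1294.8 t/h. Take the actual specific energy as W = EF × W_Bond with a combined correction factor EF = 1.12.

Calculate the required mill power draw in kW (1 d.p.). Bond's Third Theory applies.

P = 2844.8 kW

Bond:  W = 10 Wi (1/√P − 1/√F)
W = 10·4.2·(1/√316 − 1/√10971) = 10·4.2·(0.046707) = 1.9617 kWh/t
W_actual = 1.12 × 1.9617 = 2.1971 kWh/t
P_mill = W·ṁ = 2.1971·1294.8 = 2844.8 kW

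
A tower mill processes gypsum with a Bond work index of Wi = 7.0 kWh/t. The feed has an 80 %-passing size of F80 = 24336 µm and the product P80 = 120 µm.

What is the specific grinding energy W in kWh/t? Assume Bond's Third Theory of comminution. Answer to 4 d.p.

W = 5.9414 kWh/t

Bond:  W = 10 Wi (1/√P − 1/√F)
1/√120 = 0.091287;  1/√24336 = 0.006410
W = 10·7.0·(0.091287 − 0.006410) = 5.9414 kWh/t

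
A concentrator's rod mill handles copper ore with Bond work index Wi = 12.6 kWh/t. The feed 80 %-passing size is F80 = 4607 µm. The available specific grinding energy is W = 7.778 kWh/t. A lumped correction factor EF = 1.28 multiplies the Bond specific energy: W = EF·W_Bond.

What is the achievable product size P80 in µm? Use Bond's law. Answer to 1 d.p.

P80 = 252.3 µm

W = 10 Wi (1/√P80 − 1/√F80)  [Bond]
W_Bond = W / EF = 7.778 / 1.28 = 6.0766 kWh/t
⇒ 1/√P80 = W_Bond/(10 Wi) + 1/√F80
  = 6.0766/(10·12.6) + 1/√4607 = 0.048227 + 0.014733 = 0.062960
P80 = (1/0.062960)² = 15.8832² = 252.28 µm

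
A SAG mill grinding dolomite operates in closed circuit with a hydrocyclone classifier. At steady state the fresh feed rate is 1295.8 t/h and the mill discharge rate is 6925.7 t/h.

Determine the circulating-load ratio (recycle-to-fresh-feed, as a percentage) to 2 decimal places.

CL = 434.47 %

M = F + R at steady state, so:
R = M − F = 6925.7 − 1295.8 = 5629.9 t/h
CL = 100·R/F = 100·5629.9/1295.8 = 434.47 %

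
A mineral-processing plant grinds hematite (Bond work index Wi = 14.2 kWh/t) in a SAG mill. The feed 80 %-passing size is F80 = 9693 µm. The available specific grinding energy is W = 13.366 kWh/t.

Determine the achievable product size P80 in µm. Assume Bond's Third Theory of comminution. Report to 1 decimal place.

W = 10·Wi·[P80^(−½) − F80^(−½)]
⇒ 1/√P80 = W/(10·Wi) + 1/√F80
  = 13.3660/(10·14.2) + 1/√9693 = 0.094127 + 0.010157 = 0.104284
P80 = (1/0.104284)² = 9.5892² = 91.95 µm

P80 = 92.0 µm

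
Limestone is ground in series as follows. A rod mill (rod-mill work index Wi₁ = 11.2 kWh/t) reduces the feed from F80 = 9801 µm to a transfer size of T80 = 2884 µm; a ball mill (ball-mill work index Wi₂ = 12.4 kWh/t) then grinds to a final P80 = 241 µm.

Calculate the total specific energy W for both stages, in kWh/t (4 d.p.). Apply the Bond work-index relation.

W = 6.6328 kWh/t

W = 10 Wi (1/√P80 − 1/√F80)  [Bond]
Stage 1 (9801→2884 µm, Wi₁=11.2): W₁ = 10·11.2·(0.018621 − 0.010101) = 0.9542 kWh/t
Stage 2 (2884→241 µm, Wi₂=12.4): W₂ = 10·12.4·(0.064416 − 0.018621) = 5.6785 kWh/t
W = W₁ + W₂ = 0.9542 + 5.6785 = 6.6328 kWh/t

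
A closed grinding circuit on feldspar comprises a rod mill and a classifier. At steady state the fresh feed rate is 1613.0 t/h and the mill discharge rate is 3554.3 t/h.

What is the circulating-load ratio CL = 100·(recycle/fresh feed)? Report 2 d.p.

CL = 120.35 %

Discharge = new feed + return, hence
R = M − F = 3554.3 − 1613.0 = 1941.3 t/h
CL = 100·R/F = 100·1941.3/1613.0 = 120.35 %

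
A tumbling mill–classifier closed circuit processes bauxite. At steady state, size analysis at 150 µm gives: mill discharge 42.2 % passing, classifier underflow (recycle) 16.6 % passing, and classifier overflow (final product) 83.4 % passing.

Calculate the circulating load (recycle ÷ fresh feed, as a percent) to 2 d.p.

Balance %-passing 150 µm (r = R/F):
Fd + Rd = Ru + Fo ⇒ R/F = (o−d)/(d−u)
r = (83.4 − 42.2)/(42.2 − 16.6) = 41.2/25.6 = 1.6094
CL = 100·r = 160.94 %

CL = 160.94 %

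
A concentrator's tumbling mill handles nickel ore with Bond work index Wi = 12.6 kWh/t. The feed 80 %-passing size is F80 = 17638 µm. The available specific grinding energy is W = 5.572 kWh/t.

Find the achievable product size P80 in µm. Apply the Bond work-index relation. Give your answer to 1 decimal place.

Bond: W = 10·Wi·(1/√P80 − 1/√F80)
P80^-0.5 = F80^-0.5 + W/(10 Wi)
  = 5.5720/(10·12.6) + 1/√17638 = 0.044222 + 0.007530 = 0.051752
P80 = (1/0.051752)² = 19.3230² = 373.38 µm

P80 = 373.4 µm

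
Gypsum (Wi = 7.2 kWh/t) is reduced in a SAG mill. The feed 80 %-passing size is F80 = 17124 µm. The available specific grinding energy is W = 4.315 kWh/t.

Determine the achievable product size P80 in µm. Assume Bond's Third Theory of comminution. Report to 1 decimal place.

P80 = 219.0 µm

Bond:  W = 10 Wi (1/√P − 1/√F)
⇒ 1/√P80 = W/(10·Wi) + 1/√F80
  = 4.3150/(10·7.2) + 1/√17124 = 0.059931 + 0.007642 = 0.067572
P80 = (1/0.067572)² = 14.7989² = 219.01 µm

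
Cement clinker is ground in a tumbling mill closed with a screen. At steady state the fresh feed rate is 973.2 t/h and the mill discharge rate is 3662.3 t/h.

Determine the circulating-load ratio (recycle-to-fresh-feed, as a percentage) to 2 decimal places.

CL = 276.32 %

M = F + R at steady state, so:
R = M − F = 3662.3 − 973.2 = 2689.1 t/h
CL = 100·R/F = 100·2689.1/973.2 = 276.32 %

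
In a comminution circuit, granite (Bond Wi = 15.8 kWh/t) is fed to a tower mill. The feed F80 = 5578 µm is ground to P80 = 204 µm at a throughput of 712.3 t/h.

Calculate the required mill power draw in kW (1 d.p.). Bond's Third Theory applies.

P = 6372.7 kW

W_Bond = 10·Wi·(1/√P₈₀ − 1/√F₈₀)
W = 10·15.8·(1/√204 − 1/√5578) = 10·15.8·(0.056625) = 8.9467 kWh/t
P = W·T = 8.9467·712.3 = 6372.7 kW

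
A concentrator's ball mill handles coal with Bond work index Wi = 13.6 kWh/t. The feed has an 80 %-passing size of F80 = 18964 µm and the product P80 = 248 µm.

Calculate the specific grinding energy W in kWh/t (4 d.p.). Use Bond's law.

W = 7.6484 kWh/t

W = 10·Wi·(P80^(-½) − F80^(-½))
1/√248 = 0.063500;  1/√18964 = 0.007262
W = 10·13.6·(0.063500 − 0.007262) = 7.6484 kWh/t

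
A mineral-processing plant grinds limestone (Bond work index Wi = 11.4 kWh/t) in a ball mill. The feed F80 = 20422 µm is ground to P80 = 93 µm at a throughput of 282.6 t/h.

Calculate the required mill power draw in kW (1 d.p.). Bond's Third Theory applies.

P = 3115.2 kW

W = 10 Wi / √P80 − 10 Wi / √F80
W = 10·11.4·(1/√93 − 1/√20422) = 10·11.4·(0.096698) = 11.0235 kWh/t
Power = W × throughput = 11.0235 kWh/t × 282.6 t/h = 3115.2 kW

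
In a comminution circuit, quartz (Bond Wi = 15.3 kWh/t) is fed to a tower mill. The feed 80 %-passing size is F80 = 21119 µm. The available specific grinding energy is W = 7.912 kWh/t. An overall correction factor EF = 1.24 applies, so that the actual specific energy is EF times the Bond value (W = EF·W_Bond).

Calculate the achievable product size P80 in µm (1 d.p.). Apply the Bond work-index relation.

P80 = 423.6 µm

W = 10 Wi (P80^-0.5 − F80^-0.5)
W_Bond = W / EF = 7.912 / 1.24 = 6.3806 kWh/t
P80^-0.5 = F80^-0.5 + W_Bond/(10 Wi)
  = 6.3806/(10·15.3) + 1/√21119 = 0.041704 + 0.006881 = 0.048585
P80 = (1/0.048585)² = 20.5826² = 423.64 µm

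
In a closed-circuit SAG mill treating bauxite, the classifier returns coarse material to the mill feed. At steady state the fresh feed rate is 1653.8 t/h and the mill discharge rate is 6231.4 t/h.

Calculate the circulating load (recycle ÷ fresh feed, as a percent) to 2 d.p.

CL = 276.79 %

M = F + R at steady state, so:
R = M − F = 6231.4 − 1653.8 = 4577.6 t/h
CL = 100·R/F = 100·4577.6/1653.8 = 276.79 %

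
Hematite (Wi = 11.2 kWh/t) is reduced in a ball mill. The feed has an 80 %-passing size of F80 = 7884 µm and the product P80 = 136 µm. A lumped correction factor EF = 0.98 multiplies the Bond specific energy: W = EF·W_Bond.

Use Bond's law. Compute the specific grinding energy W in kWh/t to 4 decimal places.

W = 8.1757 kWh/t

W = 10 Wi / √P80 − 10 Wi / √F80
1/√136 = 0.085749;  1/√7884 = 0.011262
W = 10·11.2·(0.085749 − 0.011262) = 8.3425 kWh/t
W_actual = 0.98 × 8.3425 = 8.1757 kWh/t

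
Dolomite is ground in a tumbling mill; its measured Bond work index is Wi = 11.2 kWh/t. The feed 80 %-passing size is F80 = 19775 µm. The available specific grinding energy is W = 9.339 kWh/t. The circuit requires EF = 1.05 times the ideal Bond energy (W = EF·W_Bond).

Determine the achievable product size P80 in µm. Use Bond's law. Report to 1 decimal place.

P80 = 133.6 µm

W = 10·Wi·(P80^(-½) − F80^(-½))
W_Bond = W / EF = 9.339 / 1.05 = 8.8943 kWh/t
⇒ 1/√P80 = W_Bond/(10 Wi) + 1/√F80
  = 8.8943/(10·11.2) + 1/√19775 = 0.079413 + 0.007111 = 0.086524
P80 = (1/0.086524)² = 11.5574² = 133.57 µm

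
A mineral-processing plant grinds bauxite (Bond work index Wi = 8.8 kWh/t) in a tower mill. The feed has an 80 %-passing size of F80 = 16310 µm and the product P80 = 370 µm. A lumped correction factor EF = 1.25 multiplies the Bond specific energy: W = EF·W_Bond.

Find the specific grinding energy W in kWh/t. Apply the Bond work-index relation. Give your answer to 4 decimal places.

Bond: W = 10·Wi·(1/√P80 − 1/√F80)
1/√370 = 0.051988;  1/√16310 = 0.007830
W = 10·8.8·(0.051988 − 0.007830) = 3.8858 kWh/t
Corrected W = EF·W_Bond = 1.25·3.8858 = 4.8573 kWh/t

W = 4.8573 kWh/t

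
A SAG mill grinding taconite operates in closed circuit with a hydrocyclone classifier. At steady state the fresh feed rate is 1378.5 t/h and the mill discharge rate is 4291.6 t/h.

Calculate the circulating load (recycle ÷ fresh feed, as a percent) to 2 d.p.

Steady state: M = F + R.
R = M − F = 4291.6 − 1378.5 = 2913.1 t/h
CL = 100·R/F = 100·2913.1/1378.5 = 211.32 %

CL = 211.32 %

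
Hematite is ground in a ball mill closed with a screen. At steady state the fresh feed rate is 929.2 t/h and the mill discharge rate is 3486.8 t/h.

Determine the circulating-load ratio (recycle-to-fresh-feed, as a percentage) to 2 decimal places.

Steady state: M = F + R.
R = M − F = 3486.8 − 929.2 = 2557.6 t/h
CL = 100·R/F = 100·2557.6/929.2 = 275.25 %

CL = 275.25 %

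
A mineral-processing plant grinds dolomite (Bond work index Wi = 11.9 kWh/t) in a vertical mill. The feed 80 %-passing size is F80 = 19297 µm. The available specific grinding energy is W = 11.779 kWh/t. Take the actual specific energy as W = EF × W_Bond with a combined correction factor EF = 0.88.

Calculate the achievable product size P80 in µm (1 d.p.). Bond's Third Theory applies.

P80 = 69.8 µm

W = 10 Wi (P80^-0.5 − F80^-0.5)
W_Bond = W / EF = 11.779 / 0.88 = 13.3852 kWh/t
P80^-0.5 = F80^-0.5 + W_Bond/(10 Wi)
  = 13.3852/(10·11.9) + 1/√19297 = 0.112481 + 0.007199 = 0.119680
P80 = (1/0.119680)² = 8.3556² = 69.82 µm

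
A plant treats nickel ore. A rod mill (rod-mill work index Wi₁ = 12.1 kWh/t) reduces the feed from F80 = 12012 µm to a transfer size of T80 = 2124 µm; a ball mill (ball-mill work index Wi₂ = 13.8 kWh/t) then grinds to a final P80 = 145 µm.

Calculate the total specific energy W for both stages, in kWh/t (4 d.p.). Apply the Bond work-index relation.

Bond:  W = 10 Wi (1/√P − 1/√F)
Stage 1 (12012→2124 µm, Wi₁=12.1): W₁ = 10·12.1·(0.021698 − 0.009124) = 1.5215 kWh/t
Stage 2 (2124→145 µm, Wi₂=13.8): W₂ = 10·13.8·(0.083045 − 0.021698) = 8.4659 kWh/t
W = W₁ + W₂ = 1.5215 + 8.4659 = 9.9874 kWh/t

W = 9.9874 kWh/t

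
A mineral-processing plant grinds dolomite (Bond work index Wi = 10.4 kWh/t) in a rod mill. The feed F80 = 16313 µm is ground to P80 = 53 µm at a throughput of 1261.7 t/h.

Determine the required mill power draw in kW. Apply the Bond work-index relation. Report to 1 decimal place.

P = 16996.7 kW

W = 10 Wi (P80^-0.5 − F80^-0.5)
W = 10·10.4·(1/√53 − 1/√16313) = 10·10.4·(0.129531) = 13.4712 kWh/t
P = W·T = 13.4712·1261.7 = 16996.7 kW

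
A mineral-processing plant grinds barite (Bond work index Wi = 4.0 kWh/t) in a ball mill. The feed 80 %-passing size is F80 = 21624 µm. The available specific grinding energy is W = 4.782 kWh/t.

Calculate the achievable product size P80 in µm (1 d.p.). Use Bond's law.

P80 = 62.6 µm

W = 10·Wi·[P80^(−½) − F80^(−½)]
P80^(−½) = W/(10 Wi) + F80^(−½)
  = 4.7820/(10·4.0) + 1/√21624 = 0.119550 + 0.006800 = 0.126350
P80 = (1/0.126350)² = 7.9145² = 62.64 µm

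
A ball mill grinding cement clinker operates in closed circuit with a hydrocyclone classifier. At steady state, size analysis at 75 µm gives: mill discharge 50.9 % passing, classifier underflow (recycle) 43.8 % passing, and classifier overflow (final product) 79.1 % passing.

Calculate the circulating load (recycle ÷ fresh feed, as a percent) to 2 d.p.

CL = 397.18 %

Mass balance on the −75 µm fraction:
d + r·d = r·u + o → r(d−u) = o−d
r = (79.1 − 50.9)/(50.9 − 43.8) = 28.2/7.1 = 3.9718
CL = 100·r = 397.18 %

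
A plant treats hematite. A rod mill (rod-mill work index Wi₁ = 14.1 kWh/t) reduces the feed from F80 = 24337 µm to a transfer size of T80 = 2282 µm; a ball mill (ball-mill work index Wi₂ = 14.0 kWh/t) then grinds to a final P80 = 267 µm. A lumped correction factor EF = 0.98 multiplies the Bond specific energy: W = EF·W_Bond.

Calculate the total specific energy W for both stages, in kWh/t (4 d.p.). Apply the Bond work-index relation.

Bond:  W = 10 Wi (1/√P − 1/√F)
Stage 1 (24337→2282 µm, Wi₁=14.1): W₁ = 10·14.1·(0.020934 − 0.006410) = 2.0478 kWh/t
Stage 2 (2282→267 µm, Wi₂=14.0): W₂ = 10·14.0·(0.061199 − 0.020934) = 5.6372 kWh/t
W = W₁ + W₂ = 2.0478 + 5.6372 = 7.6850 kWh/t
Corrected W = EF·W_Bond = 0.98·7.6850 = 7.5313 kWh/t

W = 7.5313 kWh/t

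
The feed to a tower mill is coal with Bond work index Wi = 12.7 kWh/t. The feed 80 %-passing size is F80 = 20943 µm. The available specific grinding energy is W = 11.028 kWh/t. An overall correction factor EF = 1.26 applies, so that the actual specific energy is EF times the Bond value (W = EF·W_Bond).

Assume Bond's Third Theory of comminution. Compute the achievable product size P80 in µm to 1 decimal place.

W = 10 Wi / √P80 − 10 Wi / √F80
W_Bond = W / EF = 11.028 / 1.26 = 8.7524 kWh/t
P80^(−½) = W_Bond/(10 Wi) + F80^(−½)
  = 8.7524/(10·12.7) + 1/√20943 = 0.068916 + 0.006910 = 0.075826
P80 = (1/0.075826)² = 13.1880² = 173.92 µm

P80 = 173.9 µm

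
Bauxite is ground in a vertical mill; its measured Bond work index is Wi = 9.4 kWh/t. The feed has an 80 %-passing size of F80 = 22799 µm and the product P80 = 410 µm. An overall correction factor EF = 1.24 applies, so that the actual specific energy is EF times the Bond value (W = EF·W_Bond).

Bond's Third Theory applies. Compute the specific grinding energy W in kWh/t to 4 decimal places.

Bond: W = 10·Wi·(1/√P80 − 1/√F80)
1/√410 = 0.049386;  1/√22799 = 0.006623
W = 10·9.4·(0.049386 − 0.006623) = 4.0198 kWh/t
With EF = 1.24: W = 4.0198·1.24 = 4.9845 kWh/t

W = 4.9845 kWh/t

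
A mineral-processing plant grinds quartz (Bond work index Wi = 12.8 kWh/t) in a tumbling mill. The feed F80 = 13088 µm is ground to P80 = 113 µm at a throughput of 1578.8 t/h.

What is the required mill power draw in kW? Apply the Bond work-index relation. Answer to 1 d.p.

Bond: W = 10·Wi·(1/√P80 − 1/√F80)
W = 10·12.8·(1/√113 − 1/√13088) = 10·12.8·(0.085331) = 10.9224 kWh/t
P_mill = W·ṁ = 10.9224·1578.8 = 17244.2 kW

P = 17244.2 kW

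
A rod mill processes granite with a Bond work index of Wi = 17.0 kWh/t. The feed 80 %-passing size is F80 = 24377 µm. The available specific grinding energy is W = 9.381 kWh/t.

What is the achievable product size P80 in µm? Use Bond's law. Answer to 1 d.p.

W = 10 Wi (P80^-0.5 − F80^-0.5)
1/√P80 = 1/√F80 + W/(10·Wi)
  = 9.3810/(10·17.0) + 1/√24377 = 0.055182 + 0.006405 = 0.061587
P80 = (1/0.061587)² = 16.2371² = 263.64 µm

P80 = 263.6 µm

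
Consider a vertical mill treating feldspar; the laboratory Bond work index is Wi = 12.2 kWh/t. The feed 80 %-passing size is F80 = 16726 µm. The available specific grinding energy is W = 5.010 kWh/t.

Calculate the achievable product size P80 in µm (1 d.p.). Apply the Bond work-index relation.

Bond:  W = 10 Wi (1/√P − 1/√F)
⇒ 1/√P80 = W/(10·Wi) + 1/√F80
  = 5.0100/(10·12.2) + 1/√16726 = 0.041066 + 0.007732 = 0.048798
P80 = (1/0.048798)² = 20.4927² = 419.95 µm

P80 = 420.0 µm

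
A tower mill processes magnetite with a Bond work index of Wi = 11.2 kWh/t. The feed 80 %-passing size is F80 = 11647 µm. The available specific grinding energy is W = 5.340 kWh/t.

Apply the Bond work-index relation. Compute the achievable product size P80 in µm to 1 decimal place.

W = 10 Wi (1/√P80 − 1/√F80)  [Bond]
⇒ 1/√P80 = W/(10·Wi) + 1/√F80
  = 5.3400/(10·11.2) + 1/√11647 = 0.047679 + 0.009266 = 0.056945
P80 = (1/0.056945)² = 17.5609² = 308.39 µm

P80 = 308.4 µm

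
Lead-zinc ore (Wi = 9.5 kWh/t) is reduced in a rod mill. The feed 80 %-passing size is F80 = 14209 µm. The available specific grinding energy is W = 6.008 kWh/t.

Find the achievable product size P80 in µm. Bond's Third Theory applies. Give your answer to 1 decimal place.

Bond:  W = 10 Wi (1/√P − 1/√F)
⇒ 1/√P80 = W/(10·Wi) + 1/√F80
  = 6.0080/(10·9.5) + 1/√14209 = 0.063242 + 0.008389 = 0.071631
P80 = (1/0.071631)² = 13.9604² = 194.89 µm

P80 = 194.9 µm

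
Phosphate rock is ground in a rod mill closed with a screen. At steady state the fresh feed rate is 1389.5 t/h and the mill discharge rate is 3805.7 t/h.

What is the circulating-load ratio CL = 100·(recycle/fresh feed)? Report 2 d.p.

Mill node: discharge = fresh + recycle.
R = M − F = 3805.7 − 1389.5 = 2416.2 t/h
CL = 100·R/F = 100·2416.2/1389.5 = 173.89 %

CL = 173.89 %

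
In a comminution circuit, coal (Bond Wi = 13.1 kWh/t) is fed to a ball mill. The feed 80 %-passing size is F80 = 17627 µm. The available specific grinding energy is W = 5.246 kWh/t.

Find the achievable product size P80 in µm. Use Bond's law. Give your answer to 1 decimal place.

W = 10·Wi·[P80^(−½) − F80^(−½)]
P80^-0.5 = F80^-0.5 + W/(10 Wi)
  = 5.2460/(10·13.1) + 1/√17627 = 0.040046 + 0.007532 = 0.047578
P80 = (1/0.047578)² = 21.0182² = 441.76 µm

P80 = 441.8 µm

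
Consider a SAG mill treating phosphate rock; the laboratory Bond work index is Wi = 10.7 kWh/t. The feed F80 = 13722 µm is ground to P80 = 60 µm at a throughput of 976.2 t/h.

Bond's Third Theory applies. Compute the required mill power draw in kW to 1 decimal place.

P = 12593.2 kW

W = 10·Wi·[P80^(−½) − F80^(−½)]
W = 10·10.7·(1/√60 − 1/√13722) = 10·10.7·(0.120563) = 12.9002 kWh/t
Power = W × throughput = 12.9002 kWh/t × 976.2 t/h = 12593.2 kW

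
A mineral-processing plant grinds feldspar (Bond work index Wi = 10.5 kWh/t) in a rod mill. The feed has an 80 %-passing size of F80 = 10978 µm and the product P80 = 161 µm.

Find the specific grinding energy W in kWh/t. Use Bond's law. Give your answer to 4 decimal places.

W = 7.2730 kWh/t

Bond: W = 10·Wi·(1/√P80 − 1/√F80)
1/√161 = 0.078811;  1/√10978 = 0.009544
W = 10·10.5·(0.078811 − 0.009544) = 7.2730 kWh/t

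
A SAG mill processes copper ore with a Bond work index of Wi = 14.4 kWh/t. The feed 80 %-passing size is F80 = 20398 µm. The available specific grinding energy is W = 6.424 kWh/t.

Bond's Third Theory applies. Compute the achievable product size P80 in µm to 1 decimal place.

P80 = 375.4 µm

W = 10 Wi (1/√P80 − 1/√F80)  [Bond]
P80^(−½) = W/(10 Wi) + F80^(−½)
  = 6.4240/(10·14.4) + 1/√20398 = 0.044611 + 0.007002 = 0.051613
P80 = (1/0.051613)² = 19.3750² = 375.39 µm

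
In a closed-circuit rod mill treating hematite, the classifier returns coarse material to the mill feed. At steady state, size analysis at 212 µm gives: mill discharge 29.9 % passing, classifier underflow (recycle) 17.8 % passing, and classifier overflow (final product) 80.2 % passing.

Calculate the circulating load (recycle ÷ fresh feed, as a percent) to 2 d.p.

Balance %-passing 212 µm (r = R/F):
d + r·d = r·u + o → r(d−u) = o−d
r = (80.2 − 29.9)/(29.9 − 17.8) = 50.3/12.1 = 4.1570
CL = 100·r = 415.70 %

CL = 415.70 %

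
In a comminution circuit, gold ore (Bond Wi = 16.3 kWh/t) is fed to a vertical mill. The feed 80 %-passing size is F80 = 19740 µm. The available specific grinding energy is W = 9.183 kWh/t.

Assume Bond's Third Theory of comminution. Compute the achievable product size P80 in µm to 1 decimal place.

P80 = 248.4 µm

W_Bond = 10·Wi·(1/√P₈₀ − 1/√F₈₀)
⇒ 1/√P80 = W/(10·Wi) + 1/√F80
  = 9.1830/(10·16.3) + 1/√19740 = 0.056337 + 0.007117 = 0.063455
P80 = (1/0.063455)² = 15.7592² = 248.35 µm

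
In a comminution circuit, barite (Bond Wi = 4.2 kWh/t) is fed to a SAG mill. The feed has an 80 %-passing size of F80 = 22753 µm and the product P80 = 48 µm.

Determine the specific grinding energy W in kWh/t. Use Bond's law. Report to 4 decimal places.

W = 10 Wi / √P80 − 10 Wi / √F80
1/√48 = 0.144338;  1/√22753 = 0.006629
W = 10·4.2·(0.144338 − 0.006629) = 5.7837 kWh/t

W = 5.7837 kWh/t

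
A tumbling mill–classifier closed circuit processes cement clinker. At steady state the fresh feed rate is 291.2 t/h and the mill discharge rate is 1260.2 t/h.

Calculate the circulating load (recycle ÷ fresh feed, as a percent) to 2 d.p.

Steady state: M = F + R.
R = M − F = 1260.2 − 291.2 = 969.0 t/h
CL = 100·R/F = 100·969.0/291.2 = 332.76 %

CL = 332.76 %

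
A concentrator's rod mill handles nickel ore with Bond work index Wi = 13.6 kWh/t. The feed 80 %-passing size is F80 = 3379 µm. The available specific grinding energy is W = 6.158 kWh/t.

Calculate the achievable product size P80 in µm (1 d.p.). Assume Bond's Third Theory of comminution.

P80 = 256.1 µm

Bond: W = 10·Wi·(1/√P80 − 1/√F80)
1/√P80 = 1/√F80 + W/(10·Wi)
  = 6.1580/(10·13.6) + 1/√3379 = 0.045279 + 0.017203 = 0.062482
P80 = (1/0.062482)² = 16.0045² = 256.14 µm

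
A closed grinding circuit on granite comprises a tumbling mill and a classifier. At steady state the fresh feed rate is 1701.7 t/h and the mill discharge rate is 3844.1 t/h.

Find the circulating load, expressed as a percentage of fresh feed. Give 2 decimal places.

CL = 125.90 %

Mill node: discharge = fresh + recycle.
R = M − F = 3844.1 − 1701.7 = 2142.4 t/h
CL = 100·R/F = 100·2142.4/1701.7 = 125.90 %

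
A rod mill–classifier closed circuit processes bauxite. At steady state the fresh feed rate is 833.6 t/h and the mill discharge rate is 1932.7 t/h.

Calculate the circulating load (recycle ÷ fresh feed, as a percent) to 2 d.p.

CL = 131.85 %

Mill node: discharge = fresh + recycle.
R = M − F = 1932.7 − 833.6 = 1099.1 t/h
CL = 100·R/F = 100·1099.1/833.6 = 131.85 %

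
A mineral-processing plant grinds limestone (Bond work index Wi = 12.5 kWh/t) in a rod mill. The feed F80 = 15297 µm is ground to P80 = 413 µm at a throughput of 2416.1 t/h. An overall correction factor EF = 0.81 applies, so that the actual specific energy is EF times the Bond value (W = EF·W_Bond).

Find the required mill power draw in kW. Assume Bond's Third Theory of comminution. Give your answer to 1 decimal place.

Bond:  W = 10 Wi (1/√P − 1/√F)
W = 10·12.5·(1/√413 − 1/√15297) = 10·12.5·(0.041121) = 5.1402 kWh/t
With EF = 0.81: W = 5.1402·0.81 = 4.1635 kWh/t
P = W·T = 4.1635·2416.1 = 10059.6 kW

P = 10059.6 kW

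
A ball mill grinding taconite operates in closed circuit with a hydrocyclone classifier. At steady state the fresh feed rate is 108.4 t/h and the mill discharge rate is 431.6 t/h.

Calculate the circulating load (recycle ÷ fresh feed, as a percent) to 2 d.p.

M = F + R at steady state, so:
R = M − F = 431.6 − 108.4 = 323.2 t/h
CL = 100·R/F = 100·323.2/108.4 = 298.15 %

CL = 298.15 %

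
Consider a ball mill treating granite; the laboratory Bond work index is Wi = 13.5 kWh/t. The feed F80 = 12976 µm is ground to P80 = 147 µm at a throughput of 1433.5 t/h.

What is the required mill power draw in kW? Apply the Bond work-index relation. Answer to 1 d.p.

W = 10·Wi·(P80^(-½) − F80^(-½))
W = 10·13.5·(1/√147 − 1/√12976) = 10·13.5·(0.073700) = 9.9495 kWh/t
P = W·T = 9.9495·1433.5 = 14262.6 kW

P = 14262.6 kW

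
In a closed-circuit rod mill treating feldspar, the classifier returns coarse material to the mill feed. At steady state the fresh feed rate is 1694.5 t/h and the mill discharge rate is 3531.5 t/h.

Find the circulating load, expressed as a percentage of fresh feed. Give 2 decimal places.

CL = 108.41 %

Steady state: M = F + R.
R = M − F = 3531.5 − 1694.5 = 1837.0 t/h
CL = 100·R/F = 100·1837.0/1694.5 = 108.41 %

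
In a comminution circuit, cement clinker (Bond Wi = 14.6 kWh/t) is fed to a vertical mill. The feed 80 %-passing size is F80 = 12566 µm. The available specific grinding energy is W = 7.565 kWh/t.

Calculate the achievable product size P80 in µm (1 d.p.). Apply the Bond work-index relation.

P80 = 271.1 µm

Bond:  W = 10 Wi (1/√P − 1/√F)
P80^-0.5 = F80^-0.5 + W/(10 Wi)
  = 7.5650/(10·14.6) + 1/√12566 = 0.051815 + 0.008921 = 0.060736
P80 = (1/0.060736)² = 16.4647² = 271.09 µm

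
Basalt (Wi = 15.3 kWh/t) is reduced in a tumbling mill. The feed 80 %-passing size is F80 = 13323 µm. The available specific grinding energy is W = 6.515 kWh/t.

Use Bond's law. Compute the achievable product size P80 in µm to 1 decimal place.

W = 10 Wi (P80^-0.5 − F80^-0.5)
P80^-0.5 = F80^-0.5 + W/(10 Wi)
  = 6.5150/(10·15.3) + 1/√13323 = 0.042582 + 0.008664 = 0.051245
P80 = (1/0.051245)² = 19.5140² = 380.80 µm

P80 = 380.8 µm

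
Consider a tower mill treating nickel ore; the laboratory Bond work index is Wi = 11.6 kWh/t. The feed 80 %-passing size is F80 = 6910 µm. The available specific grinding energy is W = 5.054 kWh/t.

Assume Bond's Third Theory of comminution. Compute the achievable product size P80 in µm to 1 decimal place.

Bond:  W = 10 Wi (1/√P − 1/√F)
⇒ 1/√P80 = W/(10·Wi) + 1/√F80
  = 5.0540/(10·11.6) + 1/√6910 = 0.043569 + 0.012030 = 0.055599
P80 = (1/0.055599)² = 17.9860² = 323.50 µm

P80 = 323.5 µm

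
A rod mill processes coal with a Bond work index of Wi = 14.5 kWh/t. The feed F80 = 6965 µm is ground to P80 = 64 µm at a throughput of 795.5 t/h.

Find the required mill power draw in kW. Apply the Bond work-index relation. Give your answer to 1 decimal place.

Bond: W = 10·Wi·(1/√P80 − 1/√F80)
W = 10·14.5·(1/√64 − 1/√6965) = 10·14.5·(0.113018) = 16.3876 kWh/t
Power = W × throughput = 16.3876 kWh/t × 795.5 t/h = 13036.3 kW

P = 13036.3 kW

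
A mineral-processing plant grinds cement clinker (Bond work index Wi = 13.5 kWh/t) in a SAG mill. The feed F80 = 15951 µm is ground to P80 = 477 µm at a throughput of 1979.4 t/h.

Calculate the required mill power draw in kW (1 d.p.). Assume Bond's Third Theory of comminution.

W = 10 Wi (1/√P80 − 1/√F80)  [Bond]
W = 10·13.5·(1/√477 − 1/√15951) = 10·13.5·(0.037869) = 5.1123 kWh/t
Mill draw = 5.1123 × 1979.4 = 10119.3 kW

P = 10119.3 kW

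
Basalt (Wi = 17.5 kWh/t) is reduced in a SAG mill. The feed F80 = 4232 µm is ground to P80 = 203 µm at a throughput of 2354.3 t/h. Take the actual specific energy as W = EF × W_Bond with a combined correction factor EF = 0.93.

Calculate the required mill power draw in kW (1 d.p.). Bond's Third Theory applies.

P = 21002.8 kW

W = 10 Wi (1/√P80 − 1/√F80)  [Bond]
W = 10·17.5·(1/√203 − 1/√4232) = 10·17.5·(0.054814) = 9.5925 kWh/t
W_actual = 0.93 × 9.5925 = 8.9210 kWh/t
Mill draw = 8.9210 × 2354.3 = 21002.8 kW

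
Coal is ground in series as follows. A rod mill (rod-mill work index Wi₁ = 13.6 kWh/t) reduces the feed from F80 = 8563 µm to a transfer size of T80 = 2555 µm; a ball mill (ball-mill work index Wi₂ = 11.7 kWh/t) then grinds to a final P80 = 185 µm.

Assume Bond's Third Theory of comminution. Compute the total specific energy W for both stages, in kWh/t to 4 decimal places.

W = 7.5082 kWh/t

W_Bond = 10·Wi·(1/√P₈₀ − 1/√F₈₀)
Stage 1 (8563→2555 µm, Wi₁=13.6): W₁ = 10·13.6·(0.019784 − 0.010807) = 1.2209 kWh/t
Stage 2 (2555→185 µm, Wi₂=11.7): W₂ = 10·11.7·(0.073521 − 0.019784) = 6.2873 kWh/t
W = W₁ + W₂ = 1.2209 + 6.2873 = 7.5082 kWh/t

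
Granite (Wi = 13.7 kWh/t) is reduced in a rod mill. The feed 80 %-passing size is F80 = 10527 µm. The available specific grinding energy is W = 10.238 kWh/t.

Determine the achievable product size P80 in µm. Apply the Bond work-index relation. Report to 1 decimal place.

W_Bond = 10·Wi·(1/√P₈₀ − 1/√F₈₀)
1/√P80 = 1/√F80 + W/(10·Wi)
  = 10.2380/(10·13.7) + 1/√10527 = 0.074730 + 0.009746 = 0.084476
P80 = (1/0.084476)² = 11.8376² = 140.13 µm

P80 = 140.1 µm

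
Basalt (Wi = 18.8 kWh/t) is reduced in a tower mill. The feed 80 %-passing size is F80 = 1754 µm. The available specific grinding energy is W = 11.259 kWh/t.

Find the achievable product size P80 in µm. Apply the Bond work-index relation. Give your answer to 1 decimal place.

W = 10 Wi (1/√P80 − 1/√F80)  [Bond]
⇒ 1/√P80 = W/(10 Wi) + 1/√F80
  = 11.2590/(10·18.8) + 1/√1754 = 0.059888 + 0.023877 = 0.083766
P80 = (1/0.083766)² = 11.9381² = 142.52 µm

P80 = 142.5 µm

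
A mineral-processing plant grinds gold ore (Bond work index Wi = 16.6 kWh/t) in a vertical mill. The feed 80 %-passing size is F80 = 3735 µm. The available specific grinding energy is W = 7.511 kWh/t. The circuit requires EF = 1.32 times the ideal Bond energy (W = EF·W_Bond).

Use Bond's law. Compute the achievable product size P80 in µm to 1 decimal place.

W = 10 Wi (P80^-0.5 − F80^-0.5)
W_Bond = W / EF = 7.511 / 1.32 = 5.6902 kWh/t
⇒ 1/√P80 = W_Bond/(10 Wi) + 1/√F80
  = 5.6902/(10·16.6) + 1/√3735 = 0.034278 + 0.016363 = 0.050641
P80 = (1/0.050641)² = 19.7470² = 389.94 µm

P80 = 389.9 µm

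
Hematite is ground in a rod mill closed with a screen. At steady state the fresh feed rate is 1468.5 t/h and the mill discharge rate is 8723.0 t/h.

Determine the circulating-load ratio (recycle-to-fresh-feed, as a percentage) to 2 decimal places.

CL = 494.01 %

Mill node: discharge = fresh + recycle.
R = M − F = 8723.0 − 1468.5 = 7254.5 t/h
CL = 100·R/F = 100·7254.5/1468.5 = 494.01 %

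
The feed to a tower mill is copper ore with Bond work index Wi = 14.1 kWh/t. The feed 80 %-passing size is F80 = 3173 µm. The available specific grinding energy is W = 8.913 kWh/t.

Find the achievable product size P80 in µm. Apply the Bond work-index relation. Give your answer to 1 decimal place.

P80 = 152.5 µm

Bond:  W = 10 Wi (1/√P − 1/√F)
P80^-0.5 = F80^-0.5 + W/(10 Wi)
  = 8.9130/(10·14.1) + 1/√3173 = 0.063213 + 0.017753 = 0.080965
P80 = (1/0.080965)² = 12.3509² = 152.55 µm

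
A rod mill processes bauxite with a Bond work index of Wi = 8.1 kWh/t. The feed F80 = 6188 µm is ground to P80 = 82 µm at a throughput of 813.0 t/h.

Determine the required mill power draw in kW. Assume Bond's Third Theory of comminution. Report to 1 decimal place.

W = 10·Wi·(P80^(-½) − F80^(-½))
W = 10·8.1·(1/√82 − 1/√6188) = 10·8.1·(0.097719) = 7.9153 kWh/t
Mill draw = 7.9153 × 813.0 = 6435.1 kW

P = 6435.1 kW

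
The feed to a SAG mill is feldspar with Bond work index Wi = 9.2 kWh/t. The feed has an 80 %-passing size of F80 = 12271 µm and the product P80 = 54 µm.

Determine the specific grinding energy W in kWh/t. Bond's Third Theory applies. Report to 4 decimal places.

W = 10·Wi·(P80^(-½) − F80^(-½))
1/√54 = 0.136083;  1/√12271 = 0.009027
W = 10·9.2·(0.136083 − 0.009027) = 11.6891 kWh/t

W = 11.6891 kWh/t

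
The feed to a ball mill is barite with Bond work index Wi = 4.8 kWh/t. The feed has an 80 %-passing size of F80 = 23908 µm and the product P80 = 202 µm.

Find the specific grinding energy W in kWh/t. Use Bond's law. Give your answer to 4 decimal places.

W = 3.0668 kWh/t

W = 10 Wi (1/√P80 − 1/√F80)  [Bond]
1/√202 = 0.070360;  1/√23908 = 0.006467
W = 10·4.8·(0.070360 − 0.006467) = 3.0668 kWh/t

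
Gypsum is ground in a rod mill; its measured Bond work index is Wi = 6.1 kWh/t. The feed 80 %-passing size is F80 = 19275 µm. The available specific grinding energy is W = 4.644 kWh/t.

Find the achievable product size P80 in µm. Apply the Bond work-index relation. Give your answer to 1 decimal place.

P80 = 144.0 µm

W = 10·Wi·(P80^(-½) − F80^(-½))
⇒ 1/√P80 = W/(10 Wi) + 1/√F80
  = 4.6440/(10·6.1) + 1/√19275 = 0.076131 + 0.007203 = 0.083334
P80 = (1/0.083334)² = 11.9999² = 144.00 µm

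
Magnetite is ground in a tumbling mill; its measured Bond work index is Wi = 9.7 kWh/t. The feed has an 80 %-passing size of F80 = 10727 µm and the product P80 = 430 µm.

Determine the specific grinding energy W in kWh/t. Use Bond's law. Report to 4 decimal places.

W = 10·Wi·[P80^(−½) − F80^(−½)]
1/√430 = 0.048224;  1/√10727 = 0.009655
W = 10·9.7·(0.048224 − 0.009655) = 3.7412 kWh/t

W = 3.7412 kWh/t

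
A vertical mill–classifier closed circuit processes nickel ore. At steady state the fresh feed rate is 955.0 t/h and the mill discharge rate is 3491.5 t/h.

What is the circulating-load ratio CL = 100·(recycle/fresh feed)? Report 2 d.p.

M = F + R at steady state, so:
R = M − F = 3491.5 − 955.0 = 2536.5 t/h
CL = 100·R/F = 100·2536.5/955.0 = 265.60 %

CL = 265.60 %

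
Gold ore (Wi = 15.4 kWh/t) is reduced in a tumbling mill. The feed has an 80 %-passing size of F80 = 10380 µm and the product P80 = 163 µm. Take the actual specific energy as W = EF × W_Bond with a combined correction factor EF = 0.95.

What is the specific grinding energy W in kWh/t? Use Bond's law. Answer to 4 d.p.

W_Bond = 10·Wi·(1/√P₈₀ − 1/√F₈₀)
1/√163 = 0.078326;  1/√10380 = 0.009815
W = 10·15.4·(0.078326 − 0.009815) = 10.5507 kWh/t
Apply correction: 10.5507 × 0.95 = 10.0231 kWh/t

W = 10.0231 kWh/t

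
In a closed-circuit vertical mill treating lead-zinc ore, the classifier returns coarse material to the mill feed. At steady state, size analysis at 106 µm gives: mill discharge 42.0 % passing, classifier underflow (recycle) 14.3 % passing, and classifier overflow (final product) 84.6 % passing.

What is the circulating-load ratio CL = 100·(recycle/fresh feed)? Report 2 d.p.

Balance %-passing 106 µm (r = R/F):
(1+r)·d = r·u + o ⇒ r = (o−d)/(d−u)
r = (84.6 − 42.0)/(42.0 − 14.3) = 42.6/27.7 = 1.5379
CL = 100·r = 153.79 %

CL = 153.79 %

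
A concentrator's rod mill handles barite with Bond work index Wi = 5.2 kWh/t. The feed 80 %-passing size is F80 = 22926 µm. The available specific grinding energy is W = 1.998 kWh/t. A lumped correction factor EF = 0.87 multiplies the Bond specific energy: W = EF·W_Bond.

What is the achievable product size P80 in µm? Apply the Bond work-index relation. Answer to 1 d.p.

W = 10 Wi / √P80 − 10 Wi / √F80
W_Bond = W / EF = 1.998 / 0.87 = 2.2966 kWh/t
⇒ 1/√P80 = W_Bond/(10·Wi) + 1/√F80
  = 2.2966/(10·5.2) + 1/√22926 = 0.044164 + 0.006604 = 0.050769
P80 = (1/0.050769)² = 19.6971² = 387.98 µm

P80 = 388.0 µm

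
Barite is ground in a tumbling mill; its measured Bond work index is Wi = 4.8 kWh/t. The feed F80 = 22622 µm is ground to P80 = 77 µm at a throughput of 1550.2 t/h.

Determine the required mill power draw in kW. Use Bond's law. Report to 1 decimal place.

W = 10·Wi·(P80^(-½) − F80^(-½))
W = 10·4.8·(1/√77 − 1/√22622) = 10·4.8·(0.107312) = 5.1510 kWh/t
Mill draw = 5.1510 × 1550.2 = 7985.0 kW

P = 7985.0 kW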